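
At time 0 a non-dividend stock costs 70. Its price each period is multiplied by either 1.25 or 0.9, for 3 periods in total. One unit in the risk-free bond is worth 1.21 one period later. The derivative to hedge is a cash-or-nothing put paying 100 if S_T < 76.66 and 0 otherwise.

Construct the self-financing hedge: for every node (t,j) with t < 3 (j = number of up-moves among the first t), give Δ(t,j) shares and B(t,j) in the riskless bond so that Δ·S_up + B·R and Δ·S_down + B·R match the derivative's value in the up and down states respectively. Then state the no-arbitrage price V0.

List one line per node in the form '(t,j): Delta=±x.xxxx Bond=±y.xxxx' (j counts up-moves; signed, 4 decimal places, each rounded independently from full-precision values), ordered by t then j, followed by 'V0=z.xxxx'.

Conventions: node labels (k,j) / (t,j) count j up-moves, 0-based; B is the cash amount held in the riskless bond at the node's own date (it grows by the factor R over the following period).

(0,0): Delta=-0.5644 Bond=41.5505
(1,0): Delta=-3.3197 Bond=223.8611
(1,1): Delta=-0.3084 Bond=27.8781
(2,0): Delta=0.0000 Bond=82.6446
(2,1): Delta=-3.6281 Bond=295.1594
(2,2): Delta=0.0000 Bond=0.0000
V0=2.0433

Risk-neutral probability p* = (R−d)/(u−d) = (1.21−0.9)/(1.25−0.9) = 0.8857.
Payoffs at expiry: V(3,0)=100.0000, V(3,1)=100.0000, V(3,2)=0.0000, V(3,3)=0.0000
(2,0): S=56.7000. Δ = (V_up−V_dn)/(S_up−S_dn) = (100.0000−100.0000)/(70.8750−51.0300) = 0.0000. V = [p*·100.0000 + (1−p*)·100.0000]/1.21 = 82.6446. B = V − Δ·S = 82.6446.
(2,1): S=78.7500. Δ = (V_up−V_dn)/(S_up−S_dn) = (0.0000−100.0000)/(98.4375−70.8750) = -3.6281. V = [p*·0.0000 + (1−p*)·100.0000]/1.21 = 9.4451. B = V − Δ·S = 295.1594.
(2,2): S=109.3750. Δ = (V_up−V_dn)/(S_up−S_dn) = (0.0000−0.0000)/(136.7188−98.4375) = 0.0000. V = [p*·0.0000 + (1−p*)·0.0000]/1.21 = 0.0000. B = V − Δ·S = 0.0000.
(1,0): S=63.0000. Δ = (V_up−V_dn)/(S_up−S_dn) = (9.4451−82.6446)/(78.7500−56.7000) = -3.3197. V = [p*·9.4451 + (1−p*)·82.6446]/1.21 = 14.7196. B = V − Δ·S = 223.8611.
(1,1): S=87.5000. Δ = (V_up−V_dn)/(S_up−S_dn) = (0.0000−9.4451)/(109.3750−78.7500) = -0.3084. V = [p*·0.0000 + (1−p*)·9.4451]/1.21 = 0.8921. B = V − Δ·S = 27.8781.
(0,0): S=70.0000. Δ = (V_up−V_dn)/(S_up−S_dn) = (0.8921−14.7196)/(87.5000−63.0000) = -0.5644. V = [p*·0.8921 + (1−p*)·14.7196]/1.21 = 2.0433. B = V − Δ·S = 41.5505.
Sanity check at the root: Δ(0,0)·S0 + B(0,0) reproduces V0 = 2.0433.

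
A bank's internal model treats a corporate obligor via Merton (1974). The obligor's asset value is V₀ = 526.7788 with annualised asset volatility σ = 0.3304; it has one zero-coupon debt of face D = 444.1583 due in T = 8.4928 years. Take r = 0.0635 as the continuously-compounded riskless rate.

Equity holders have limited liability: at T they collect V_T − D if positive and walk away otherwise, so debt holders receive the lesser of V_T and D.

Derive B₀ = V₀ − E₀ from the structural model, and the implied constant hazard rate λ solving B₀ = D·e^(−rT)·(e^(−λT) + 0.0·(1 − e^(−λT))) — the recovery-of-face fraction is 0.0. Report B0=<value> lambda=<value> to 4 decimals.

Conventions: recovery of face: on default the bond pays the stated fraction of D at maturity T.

Work the structural quantities from V₀ = 526.7788 against face 444.1583:
d₁ = [ln(V₀/D) + (r + σ²/2)T] / (σ√T)
   = [ln(526.7788/444.1583) + (0.0635 + 0.5·0.3304²)·8.4928] / (0.3304·√8.4928)
   = [0.170600 + 1.002847] / 0.962865 = 1.218704
d₂ = d₁ − σ√T = 1.218704 − 0.962865 = 0.255838
N(d₁) = 0.888522,  N(d₂) = 0.600962,  e^(−rT) = 0.583161
E₀ = V₀·N(d₁) − D·e^(−rT)·N(d₂)
   = 526.7788·0.888522 − 444.1583·0.583161·0.600962 = 312.395792
B₀ = V₀ − E₀ = 526.7788 − 312.395792 = 214.383008
e^(−λT) = (B₀·e^(rT)/D − 0)/(1 − 0) = (214.3830·1.714794/444.1583 − 0)/1 = 0.82768379
λ = −ln(0.82768379)/8.4928 = 0.022269

B0=214.3830 lambda=0.0223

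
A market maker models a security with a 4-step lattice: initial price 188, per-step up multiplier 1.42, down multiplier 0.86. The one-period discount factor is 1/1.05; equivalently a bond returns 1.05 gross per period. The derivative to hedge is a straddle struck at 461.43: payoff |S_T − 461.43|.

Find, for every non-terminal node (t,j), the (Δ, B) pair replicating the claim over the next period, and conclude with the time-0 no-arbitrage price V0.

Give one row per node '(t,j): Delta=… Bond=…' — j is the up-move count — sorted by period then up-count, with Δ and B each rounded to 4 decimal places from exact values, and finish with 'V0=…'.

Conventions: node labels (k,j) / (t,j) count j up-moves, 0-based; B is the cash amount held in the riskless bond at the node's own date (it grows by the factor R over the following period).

Since d<R<u, set p* = (R−d)/(u−d) = 0.3393; price each node as the discounted p*-expectation of its children.
Expiry values: V(4,0)=358.5925, V(4,1)=291.6285, V(4,2)=181.0601, V(4,3)=1.5064, V(4,4)=302.9534
(3,0): S=119.5785. Δ = (V_up−V_dn)/(S_up−S_dn) = (291.6285−358.5925)/(169.8015−102.8375) = -1.0000. V = [p*·291.6285 + (1−p*)·358.5925]/1.05 = 319.8786. B = V − Δ·S = 439.4571.
(3,1): S=197.4436. Δ = (V_up−V_dn)/(S_up−S_dn) = (181.0601−291.6285)/(280.3699−169.8015) = -1.0000. V = [p*·181.0601 + (1−p*)·291.6285]/1.05 = 242.0135. B = V − Δ·S = 439.4571.
(3,2): S=326.0116. Δ = (V_up−V_dn)/(S_up−S_dn) = (1.5064−181.0601)/(462.9364−280.3699) = -0.9835. V = [p*·1.5064 + (1−p*)·181.0601]/1.05 = 114.4191. B = V − Δ·S = 435.0507.
(3,3): S=538.2981. Δ = (V_up−V_dn)/(S_up−S_dn) = (302.9534−1.5064)/(764.3834−462.9364) = 1.0000. V = [p*·302.9534 + (1−p*)·1.5064]/1.05 = 98.8410. B = V − Δ·S = -439.4571.
(2,0): S=139.0448. Δ = (V_up−V_dn)/(S_up−S_dn) = (242.0135−319.8786)/(197.4436−119.5785) = -1.0000. V = [p*·242.0135 + (1−p*)·319.8786]/1.05 = 279.4858. B = V − Δ·S = 418.5306.
(2,1): S=229.5856. Δ = (V_up−V_dn)/(S_up−S_dn) = (114.4191−242.0135)/(326.0116−197.4436) = -0.9924. V = [p*·114.4191 + (1−p*)·242.0135]/1.05 = 189.2596. B = V − Δ·S = 417.1067.
(2,2): S=379.0832. Δ = (V_up−V_dn)/(S_up−S_dn) = (98.8410−114.4191)/(538.2981−326.0116) = -0.0734. V = [p*·98.8410 + (1−p*)·114.4191]/1.05 = 103.9368. B = V − Δ·S = 131.7549.
(1,0): S=161.6800. Δ = (V_up−V_dn)/(S_up−S_dn) = (189.2596−279.4858)/(229.5856−139.0448) = -0.9965. V = [p*·189.2596 + (1−p*)·279.4858]/1.05 = 237.0222. B = V − Δ·S = 398.1405.
(1,1): S=266.9600. Δ = (V_up−V_dn)/(S_up−S_dn) = (103.9368−189.2596)/(379.0832−229.5856) = -0.5707. V = [p*·103.9368 + (1−p*)·189.2596]/1.05 = 152.6770. B = V − Δ·S = 305.0390.
(0,0): S=188.0000. Δ = (V_up−V_dn)/(S_up−S_dn) = (152.6770−237.0222)/(266.9600−161.6800) = -0.8012. V = [p*·152.6770 + (1−p*)·237.0222]/1.05 = 198.4810. B = V − Δ·S = 349.0976.
Check: Δ(0,0)·S0 + B(0,0) = 198.4810 = V0.

(0,0): Delta=-0.8012 Bond=349.0976
(1,0): Delta=-0.9965 Bond=398.1405
(1,1): Delta=-0.5707 Bond=305.0390
(2,0): Delta=-1.0000 Bond=418.5306
(2,1): Delta=-0.9924 Bond=417.1067
(2,2): Delta=-0.0734 Bond=131.7549
(3,0): Delta=-1.0000 Bond=439.4571
(3,1): Delta=-1.0000 Bond=439.4571
(3,2): Delta=-0.9835 Bond=435.0507
(3,3): Delta=1.0000 Bond=-439.4571
V0=198.4810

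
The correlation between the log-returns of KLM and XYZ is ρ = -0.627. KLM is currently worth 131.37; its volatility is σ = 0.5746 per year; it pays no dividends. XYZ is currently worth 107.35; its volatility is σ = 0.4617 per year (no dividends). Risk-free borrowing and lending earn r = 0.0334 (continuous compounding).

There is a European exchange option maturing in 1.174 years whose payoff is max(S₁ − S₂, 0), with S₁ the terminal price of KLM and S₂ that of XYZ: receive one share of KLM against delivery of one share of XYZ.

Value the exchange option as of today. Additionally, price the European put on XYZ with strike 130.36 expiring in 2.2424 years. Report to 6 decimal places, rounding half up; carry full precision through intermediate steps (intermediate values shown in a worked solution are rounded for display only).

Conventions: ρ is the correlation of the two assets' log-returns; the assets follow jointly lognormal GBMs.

exchange price = 59.143584
price(XYZ put K=130.36) = 38.110810

σ_eff = √(σ₁² + σ₂² − 2ρσ₁σ₂) = √(0.5746² + 0.4617² − 2·-0.627·0.5746·0.4617) = 0.935954
d₁ = (ln(S₁/S₂) + (q₂ − q₁ + σ_eff²/2)T) / (σ_eff√T) = (ln(131.37/107.35) + (0.0 − 0.0 + 0.438005)·1.174) / 1.014118 = 0.706171
d₂ = d₁ − σ_eff√T = 0.706171 − 1.014118 = -0.307947
N(d₁) = 0.759959,  N(d₂) = 0.379061
V = S₁·e^{−q₁T}·N(d₁) − S₂·e^{−q₂T}·N(d₂) = 99.835831 − 40.692248 = 59.143584
[vanilla: XYZ put K=130.36]
σ√T = 0.4617·√2.2424 = 0.691379
d₁ = (ln(S/K) + (r+σ²/2)T) / (σ√T) = (ln(107.35/130.36) + (0.0334+0.4617²/2)·2.2424) / 0.691379 = (-0.194205 + 0.313899) / 0.691379 = 0.173123
d₂ = d₁ − σ√T = 0.173123 − 0.691379 = -0.518257
e^{−rT} = 0.927840
N(−d₁) = 0.431277,  N(−d₂) = 0.697860
price = K·e^{−rT}·N(−d₂) − S·N(−d₁) = 84.408443 − 46.297634 = 38.110810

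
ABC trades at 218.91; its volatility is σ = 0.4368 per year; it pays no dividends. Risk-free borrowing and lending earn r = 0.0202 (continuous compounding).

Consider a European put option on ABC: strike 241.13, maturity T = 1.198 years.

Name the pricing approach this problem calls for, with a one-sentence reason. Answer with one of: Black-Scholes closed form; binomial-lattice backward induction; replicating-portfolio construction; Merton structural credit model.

Key observation: a European claim on ABC (strike 241.13) — a lognormal (GBM) underlying with constant rate and volatility — has an exact closed-form value; no lattice or capital structure is involved.

framework: Black-Scholes closed form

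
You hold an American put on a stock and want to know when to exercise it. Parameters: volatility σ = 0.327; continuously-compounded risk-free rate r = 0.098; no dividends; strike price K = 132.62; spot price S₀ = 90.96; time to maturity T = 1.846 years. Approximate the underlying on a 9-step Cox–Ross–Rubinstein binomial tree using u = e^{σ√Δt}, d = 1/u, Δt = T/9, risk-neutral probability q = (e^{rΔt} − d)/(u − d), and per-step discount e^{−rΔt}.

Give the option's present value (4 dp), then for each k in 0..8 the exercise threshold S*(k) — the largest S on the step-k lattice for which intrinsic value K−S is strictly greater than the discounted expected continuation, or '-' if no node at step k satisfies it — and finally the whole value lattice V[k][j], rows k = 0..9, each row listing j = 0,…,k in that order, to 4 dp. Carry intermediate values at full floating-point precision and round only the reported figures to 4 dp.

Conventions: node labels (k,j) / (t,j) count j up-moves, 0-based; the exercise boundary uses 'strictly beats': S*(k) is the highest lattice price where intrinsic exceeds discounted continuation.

price = 41.6600
boundary = 90.9600 78.4392 90.9600 78.4392 90.9600 78.4392 90.9600 105.4794 90.9600
tree:
41.6600
54.1808 28.5599
64.9780 41.6600 18.0968
74.2890 54.1808 27.9333 10.1124
82.3184 64.9780 41.6600 16.8936 4.5177
89.2425 74.2890 54.1808 27.1808 8.4657 1.2081
95.2134 82.3184 64.9780 41.6600 15.4485 2.6302 0.0000
100.3625 89.2425 74.2890 54.1808 27.1406 5.7262 0.0000 0.0000
104.8028 95.2134 82.3184 64.9780 41.6600 12.4665 0.0000 0.0000 0.0000
108.6319 100.3625 89.2425 74.2890 54.1808 27.1406 0.0000 0.0000 0.0000 0.0000

Δt=0.20511, u=1.15962, d=0.86235, q=0.53134, disc=e^(-rΔt)=0.98010
k=9 terminal: V=max(K-S,0) → 108.6319 100.3625 89.2425 74.2890 54.1808 27.1406 0.0000 0.0000 0.0000 0.0000
k=8: j=0 S=27.8172 intr=104.8028 cont=102.1636 V=104.8028[EX]; j=1 S=37.4066 intr=95.2134 cont=92.5743 V=95.2134[EX]; j=2 S=50.3016 intr=82.3184 cont=79.6792 V=82.3184[EX]; j=3 S=67.6420 intr=64.9780 cont=62.3389 V=64.9780[EX]; j=4 S=90.9600 intr=41.6600 cont=39.0208 V=41.6600[EX]; j=5 S=122.3164 intr=10.3036 cont=12.4665 V=12.4665[hold]; j=6 S=164.4822 intr=0.0000 cont=0.0000 V=0.0000[hold]; j=7 S=221.1838 intr=0.0000 cont=0.0000 V=0.0000[hold]; j=8 S=297.4319 intr=0.0000 cont=0.0000 V=0.0000[hold]  S*(8)=90.9600
k=7: j=0 S=32.2575 intr=100.3625 cont=97.7233 V=100.3625[EX]; j=1 S=43.3775 intr=89.2425 cont=86.6033 V=89.2425[EX]; j=2 S=58.3310 intr=74.2890 cont=71.6499 V=74.2890[EX]; j=3 S=78.4392 intr=54.1808 cont=51.5416 V=54.1808[EX]; j=4 S=105.4794 intr=27.1406 cont=25.6278 V=27.1406[EX]; j=5 S=141.8410 intr=0.0000 cont=5.7262 V=5.7262[hold]; j=6 S=190.7375 intr=0.0000 cont=0.0000 V=0.0000[hold]; j=7 S=256.4900 intr=0.0000 cont=0.0000 V=0.0000[hold]  S*(7)=105.4794
k=6: j=0 S=37.4066 intr=95.2134 cont=92.5743 V=95.2134[EX]; j=1 S=50.3016 intr=82.3184 cont=79.6792 V=82.3184[EX]; j=2 S=67.6420 intr=64.9780 cont=62.3389 V=64.9780[EX]; j=3 S=90.9600 intr=41.6600 cont=39.0208 V=41.6600[EX]; j=4 S=122.3164 intr=10.3036 cont=15.4485 V=15.4485[hold]; j=5 S=164.4822 intr=0.0000 cont=2.6302 V=2.6302[hold]; j=6 S=221.1838 intr=0.0000 cont=0.0000 V=0.0000[hold]  S*(6)=90.9600
k=5: j=0 S=43.3775 intr=89.2425 cont=86.6033 V=89.2425[EX]; j=1 S=58.3310 intr=74.2890 cont=71.6499 V=74.2890[EX]; j=2 S=78.4392 intr=54.1808 cont=51.5416 V=54.1808[EX]; j=3 S=105.4794 intr=27.1406 cont=27.1808 V=27.1808[hold]; j=4 S=141.8410 intr=0.0000 cont=8.4657 V=8.4657[hold]; j=5 S=190.7375 intr=0.0000 cont=1.2081 V=1.2081[hold]  S*(5)=78.4392
k=4: j=0 S=50.3016 intr=82.3184 cont=79.6792 V=82.3184[EX]; j=1 S=67.6420 intr=64.9780 cont=62.3389 V=64.9780[EX]; j=2 S=90.9600 intr=41.6600 cont=39.0417 V=41.6600[EX]; j=3 S=122.3164 intr=10.3036 cont=16.8936 V=16.8936[hold]; j=4 S=164.4822 intr=0.0000 cont=4.5177 V=4.5177[hold]  S*(4)=90.9600
k=3: j=0 S=58.3310 intr=74.2890 cont=71.6499 V=74.2890[EX]; j=1 S=78.4392 intr=54.1808 cont=51.5416 V=54.1808[EX]; j=2 S=105.4794 intr=27.1406 cont=27.9333 V=27.9333[hold]; j=3 S=141.8410 intr=0.0000 cont=10.1124 V=10.1124[hold]  S*(3)=78.4392
k=2: j=0 S=67.6420 intr=64.9780 cont=62.3389 V=64.9780[EX]; j=1 S=90.9600 intr=41.6600 cont=39.4337 V=41.6600[EX]; j=2 S=122.3164 intr=10.3036 cont=18.0968 V=18.0968[hold]  S*(2)=90.9600
k=1: j=0 S=78.4392 intr=54.1808 cont=51.5416 V=54.1808[EX]; j=1 S=105.4794 intr=27.1406 cont=28.5599 V=28.5599[hold]  S*(1)=78.4392
k=0: j=0 S=90.9600 intr=41.6600 cont=39.7600 V=41.6600[EX]  S*(0)=90.9600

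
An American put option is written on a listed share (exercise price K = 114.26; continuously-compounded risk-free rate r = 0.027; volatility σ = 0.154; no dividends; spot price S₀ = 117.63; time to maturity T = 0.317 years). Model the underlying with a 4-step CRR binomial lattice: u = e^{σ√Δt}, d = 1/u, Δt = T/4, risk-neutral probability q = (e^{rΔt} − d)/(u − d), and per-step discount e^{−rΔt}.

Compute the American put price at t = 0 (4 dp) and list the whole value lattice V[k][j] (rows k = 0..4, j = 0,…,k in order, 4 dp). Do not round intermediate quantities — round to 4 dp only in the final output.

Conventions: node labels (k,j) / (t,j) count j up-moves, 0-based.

price = 2.3767
tree:
2.3767
4.1273 0.7305
6.9162 1.5060 0.0000
10.9758 3.1044 0.0000 0.0000
15.3578 6.3996 0.0000 0.0000 0.0000

Δt=0.07925  u=1.04431  d=0.95757  q=0.51386  discount=0.99786
step 4 (expiry): payoffs max(K−S,0) = 15.3578 6.3996 0.0000 0.0000 0.0000
k=3: (k=3,j=0): S=103.2842, K−S=10.9758, hold=10.7315 ⇒ V=10.9758 exercise | (k=3,j=1): S=112.6393, K−S=1.6207, hold=3.1044 ⇒ V=3.1044 continue | (k=3,j=2): S=122.8418, K−S=0.0000, hold=0.0000 ⇒ V=0.0000 continue | (k=3,j=3): S=133.9683, K−S=0.0000, hold=0.0000 ⇒ V=0.0000 continue
k=2: (k=2,j=0): S=107.8604, K−S=6.3996, hold=6.9162 ⇒ V=6.9162 continue | (k=2,j=1): S=117.6300, K−S=0.0000, hold=1.5060 ⇒ V=1.5060 continue | (k=2,j=2): S=128.2845, K−S=0.0000, hold=0.0000 ⇒ V=0.0000 continue
k=1: (k=1,j=0): S=112.6393, K−S=1.6207, hold=4.1273 ⇒ V=4.1273 continue | (k=1,j=1): S=122.8418, K−S=0.0000, hold=0.7305 ⇒ V=0.7305 continue
k=0: (k=0,j=0): S=117.6300, K−S=0.0000, hold=2.3767 ⇒ V=2.3767 continue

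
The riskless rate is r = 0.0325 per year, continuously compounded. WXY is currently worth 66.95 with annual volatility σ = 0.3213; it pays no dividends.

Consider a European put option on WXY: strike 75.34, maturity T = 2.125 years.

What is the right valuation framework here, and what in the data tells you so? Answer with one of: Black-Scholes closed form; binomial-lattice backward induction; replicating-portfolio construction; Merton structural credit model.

Key observation: a European claim on WXY (strike 75.34) — a lognormal (GBM) underlying with constant rate and volatility — has an exact closed-form value; no lattice or capital structure is involved.

framework: Black-Scholes closed form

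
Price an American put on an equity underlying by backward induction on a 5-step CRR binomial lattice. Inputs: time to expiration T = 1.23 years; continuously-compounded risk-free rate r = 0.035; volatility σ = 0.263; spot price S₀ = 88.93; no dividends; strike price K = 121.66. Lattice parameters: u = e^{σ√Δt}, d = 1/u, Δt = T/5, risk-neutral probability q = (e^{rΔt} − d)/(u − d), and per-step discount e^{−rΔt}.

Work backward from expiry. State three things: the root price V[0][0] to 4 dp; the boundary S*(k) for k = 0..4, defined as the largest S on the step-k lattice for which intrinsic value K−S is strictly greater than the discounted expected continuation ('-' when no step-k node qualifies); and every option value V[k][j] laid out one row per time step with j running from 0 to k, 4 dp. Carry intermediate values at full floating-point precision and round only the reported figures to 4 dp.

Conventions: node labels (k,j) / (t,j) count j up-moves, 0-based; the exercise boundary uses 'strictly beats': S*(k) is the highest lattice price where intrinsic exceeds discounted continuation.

price = 32.8328
boundary = - 78.0544 88.9300 78.0544 88.9300
tree:
32.8328
43.6056 22.6483
53.1512 32.7300 12.9774
61.5294 43.6056 21.2069 4.9882
68.8831 53.1512 32.7300 10.0725 0.0000
75.3374 61.5294 43.6056 20.3390 0.0000 0.0000

Δt=0.24600, u=1.13933, d=0.87771, q=0.50049, disc=e^(-rΔt)=0.99143
k=5 terminal: V=max(K-S,0) → 75.3374 61.5294 43.6056 20.3390 0.0000 0.0000
k=4: j=0 S=52.7769 intr=68.8831 cont=67.8401 V=68.8831[EX]; j=1 S=68.5088 intr=53.1512 cont=52.1082 V=53.1512[EX]; j=2 S=88.9300 intr=32.7300 cont=31.6870 V=32.7300[EX]; j=3 S=115.4384 intr=6.2216 cont=10.0725 V=10.0725[hold]; j=4 S=149.8485 intr=0.0000 cont=0.0000 V=0.0000[hold]  S*(4)=88.9300
k=3: j=0 S=60.1306 intr=61.5294 cont=60.4864 V=61.5294[EX]; j=1 S=78.0544 intr=43.6056 cont=42.5626 V=43.6056[EX]; j=2 S=101.3210 intr=20.3390 cont=21.2069 V=21.2069[hold]; j=3 S=131.5229 intr=0.0000 cont=4.9882 V=4.9882[hold]  S*(3)=78.0544
k=2: j=0 S=68.5088 intr=53.1512 cont=52.1082 V=53.1512[EX]; j=1 S=88.9300 intr=32.7300 cont=32.1176 V=32.7300[EX]; j=2 S=115.4384 intr=6.2216 cont=12.9774 V=12.9774[hold]  S*(2)=88.9300
k=1: j=0 S=78.0544 intr=43.6056 cont=42.5626 V=43.6056[EX]; j=1 S=101.3210 intr=20.3390 cont=22.6483 V=22.6483[hold]  S*(1)=78.0544
k=0: j=0 S=88.9300 intr=32.7300 cont=32.8328 V=32.8328[hold]  S*(0)=-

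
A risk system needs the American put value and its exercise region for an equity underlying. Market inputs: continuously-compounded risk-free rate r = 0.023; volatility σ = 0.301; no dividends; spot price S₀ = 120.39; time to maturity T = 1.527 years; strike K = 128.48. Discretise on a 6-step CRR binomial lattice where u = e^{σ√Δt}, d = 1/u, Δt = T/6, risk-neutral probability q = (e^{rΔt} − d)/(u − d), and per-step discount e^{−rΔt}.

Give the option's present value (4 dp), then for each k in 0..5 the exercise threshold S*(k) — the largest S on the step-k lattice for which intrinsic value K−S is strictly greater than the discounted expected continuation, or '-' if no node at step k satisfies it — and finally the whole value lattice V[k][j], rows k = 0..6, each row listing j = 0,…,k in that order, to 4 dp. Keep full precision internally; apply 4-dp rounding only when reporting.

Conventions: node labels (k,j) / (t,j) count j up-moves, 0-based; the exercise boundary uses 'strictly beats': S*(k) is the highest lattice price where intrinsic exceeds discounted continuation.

price = 20.8781
boundary = - - - 76.3395 88.8580 103.4293
tree:
20.8781
29.4617 11.8847
40.0758 18.3853 5.0258
52.1405 27.5658 8.7182 1.1089
62.8953 39.6220 14.9125 2.1507 0.0000
72.1350 52.1405 25.0507 4.1713 0.0000 0.0000
80.0729 62.8953 39.6220 8.0900 0.0000 0.0000 0.0000

params: Δt=0.25450 u=1.16398 d=0.85912 q=0.48137 e^(-rΔt)=0.99416
t_6 payoffs: 80.0729 62.8953 39.6220 8.0900 0.0000 0.0000 0.0000
t_5: node(5,0) S=56.3450 payoff=72.1350 vs cont=71.3851 → 72.1350 [stop]  node(5,1) S=76.3395 payoff=52.1405 vs cont=51.3906 → 52.1405 [stop]  node(5,2) S=103.4293 payoff=25.0507 vs cont=24.3009 → 25.0507 [stop]  node(5,3) S=140.1320 payoff=0.0000 vs cont=4.1713 → 4.1713 [wait]  node(5,4) S=189.8590 payoff=0.0000 vs cont=0.0000 → 0.0000 [wait]  node(5,5) S=257.2321 payoff=0.0000 vs cont=0.0000 → 0.0000 [wait]  ⇒ S*(5)=103.4293
t_4: node(4,0) S=65.5847 payoff=62.8953 vs cont=62.1454 → 62.8953 [stop]  node(4,1) S=88.8580 payoff=39.6220 vs cont=38.8721 → 39.6220 [stop]  node(4,2) S=120.3900 payoff=8.0900 vs cont=14.9125 → 14.9125 [wait]  node(4,3) S=163.1114 payoff=0.0000 vs cont=2.1507 → 2.1507 [wait]  node(4,4) S=220.9928 payoff=0.0000 vs cont=0.0000 → 0.0000 [wait]  ⇒ S*(4)=88.8580
t_3: node(3,0) S=76.3395 payoff=52.1405 vs cont=51.3906 → 52.1405 [stop]  node(3,1) S=103.4293 payoff=25.0507 vs cont=27.5658 → 27.5658 [wait]  node(3,2) S=140.1320 payoff=0.0000 vs cont=8.7182 → 8.7182 [wait]  node(3,3) S=189.8590 payoff=0.0000 vs cont=1.1089 → 1.1089 [wait]  ⇒ S*(3)=76.3395
t_2: node(2,0) S=88.8580 payoff=39.6220 vs cont=40.0758 → 40.0758 [wait]  node(2,1) S=120.3900 payoff=8.0900 vs cont=18.3853 → 18.3853 [wait]  node(2,2) S=163.1114 payoff=0.0000 vs cont=5.0258 → 5.0258 [wait]  ⇒ S*(2)=-
t_1: node(1,0) S=103.4293 payoff=25.0507 vs cont=29.4617 → 29.4617 [wait]  node(1,1) S=140.1320 payoff=0.0000 vs cont=11.8847 → 11.8847 [wait]  ⇒ S*(1)=-
t_0: node(0,0) S=120.3900 payoff=8.0900 vs cont=20.8781 → 20.8781 [wait]  ⇒ S*(0)=-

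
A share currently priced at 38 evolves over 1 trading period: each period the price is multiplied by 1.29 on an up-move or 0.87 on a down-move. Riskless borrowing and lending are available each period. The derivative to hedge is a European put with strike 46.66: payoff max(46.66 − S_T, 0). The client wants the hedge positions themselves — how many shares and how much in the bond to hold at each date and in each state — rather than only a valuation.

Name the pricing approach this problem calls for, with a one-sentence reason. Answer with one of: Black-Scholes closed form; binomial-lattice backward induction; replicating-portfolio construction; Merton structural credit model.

Key observation: what is demanded is not a single number but the (Δ, B) position at each node of the 1.29/0.87 tree starting at 38; constructing those positions is the replicating-portfolio method.

framework: replicating-portfolio construction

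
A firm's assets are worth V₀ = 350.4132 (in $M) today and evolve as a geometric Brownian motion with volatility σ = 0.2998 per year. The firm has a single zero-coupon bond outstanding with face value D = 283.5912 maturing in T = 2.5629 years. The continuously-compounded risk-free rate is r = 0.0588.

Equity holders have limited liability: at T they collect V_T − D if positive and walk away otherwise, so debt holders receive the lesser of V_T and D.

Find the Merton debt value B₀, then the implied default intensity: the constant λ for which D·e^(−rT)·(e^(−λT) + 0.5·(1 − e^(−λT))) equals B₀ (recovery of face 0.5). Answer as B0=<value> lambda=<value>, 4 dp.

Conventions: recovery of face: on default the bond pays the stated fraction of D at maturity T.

B0=225.9680 lambda=0.0621

With assets at 350.4132 and a single debt payment of 283.5912 at 2.5629 years:
d₁ = [ln(V₀/D) + (r + σ²/2)T] / (σ√T)
   = [ln(350.4132/283.5912) + (0.0588 + 0.5·0.2998²)·2.5629] / (0.2998·√2.5629)
   = [0.211579 + 0.265875] / 0.479952 = 0.994797
d₂ = d₁ − σ√T = 0.994797 − 0.479952 = 0.514846
N(d₁) = 0.840083,  N(d₂) = 0.696670,  e^(−rT) = 0.860107
E₀ = V₀·N(d₁) − D·e^(−rT)·N(d₂)
   = 350.4132·0.840083 − 283.5912·0.860107·0.696670 = 124.445240
B₀ = V₀ − E₀ = 350.4132 − 124.445240 = 225.967960
e^(−λT) = (B₀·e^(rT)/D − 0.5)/(1 − 0.5) = (225.9680·1.162646/283.5912 − 0.5)/0.5 = 0.85281357
λ = −ln(0.85281357)/2.5629 = 0.062123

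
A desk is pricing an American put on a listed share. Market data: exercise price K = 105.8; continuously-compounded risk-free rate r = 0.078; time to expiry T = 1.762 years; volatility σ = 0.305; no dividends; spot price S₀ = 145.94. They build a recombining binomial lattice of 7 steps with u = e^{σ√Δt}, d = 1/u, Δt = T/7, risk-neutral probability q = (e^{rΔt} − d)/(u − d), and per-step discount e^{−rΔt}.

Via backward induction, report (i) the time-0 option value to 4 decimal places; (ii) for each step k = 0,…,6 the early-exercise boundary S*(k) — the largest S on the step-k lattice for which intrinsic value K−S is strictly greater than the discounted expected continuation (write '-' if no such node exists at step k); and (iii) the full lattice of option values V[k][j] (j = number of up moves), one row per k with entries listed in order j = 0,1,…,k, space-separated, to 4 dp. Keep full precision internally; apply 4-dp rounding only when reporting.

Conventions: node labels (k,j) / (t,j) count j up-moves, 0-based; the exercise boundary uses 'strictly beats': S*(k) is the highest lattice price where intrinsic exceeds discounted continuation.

price = 3.5253
boundary = - - - - 79.1312 67.9034 79.1312
tree:
3.5253
6.1082 1.3338
10.3229 2.5457 0.2935
16.9160 4.7788 0.6320 0.0000
26.6688 8.7772 1.3609 0.0000 0.0000
37.8966 15.6422 2.9302 0.0000 0.0000 0.0000
47.5314 26.6688 6.3091 0.0000 0.0000 0.0000 0.0000
55.7991 37.8966 13.5844 0.0000 0.0000 0.0000 0.0000 0.0000

Δt=0.25171, u=1.16535, d=0.85811, q=0.52635, disc=e^(-rΔt)=0.98056
k=7 terminal: V=max(K-S,0) → 55.7991 37.8966 13.5844 0.0000 0.0000 0.0000 0.0000 0.0000
k=6: j=0 S=58.2686 intr=47.5314 cont=45.4744 V=47.5314[EX]; j=1 S=79.1312 intr=26.6688 cont=24.6118 V=26.6688[EX]; j=2 S=107.4635 intr=0.0000 cont=6.3091 V=6.3091[hold]; j=3 S=145.9400 intr=0.0000 cont=0.0000 V=0.0000[hold]; j=4 S=198.1926 intr=0.0000 cont=0.0000 V=0.0000[hold]; j=5 S=269.1539 intr=0.0000 cont=0.0000 V=0.0000[hold]; j=6 S=365.5223 intr=0.0000 cont=0.0000 V=0.0000[hold]  S*(6)=79.1312
k=5: j=0 S=67.9034 intr=37.8966 cont=35.8396 V=37.8966[EX]; j=1 S=92.2156 intr=13.5844 cont=15.6422 V=15.6422[hold]; j=2 S=125.2327 intr=0.0000 cont=2.9302 V=2.9302[hold]; j=3 S=170.0713 intr=0.0000 cont=0.0000 V=0.0000[hold]; j=4 S=230.9639 intr=0.0000 cont=0.0000 V=0.0000[hold]; j=5 S=313.6587 intr=0.0000 cont=0.0000 V=0.0000[hold]  S*(5)=67.9034
k=4: j=0 S=79.1312 intr=26.6688 cont=25.6739 V=26.6688[EX]; j=1 S=107.4635 intr=0.0000 cont=8.7772 V=8.7772[hold]; j=2 S=145.9400 intr=0.0000 cont=1.3609 V=1.3609[hold]; j=3 S=198.1926 intr=0.0000 cont=0.0000 V=0.0000[hold]; j=4 S=269.1539 intr=0.0000 cont=0.0000 V=0.0000[hold]  S*(4)=79.1312
k=3: j=0 S=92.2156 intr=13.5844 cont=16.9160 V=16.9160[hold]; j=1 S=125.2327 intr=0.0000 cont=4.7788 V=4.7788[hold]; j=2 S=170.0713 intr=0.0000 cont=0.6320 V=0.6320[hold]; j=3 S=230.9639 intr=0.0000 cont=0.0000 V=0.0000[hold]  S*(3)=-
k=2: j=0 S=107.4635 intr=0.0000 cont=10.3229 V=10.3229[hold]; j=1 S=145.9400 intr=0.0000 cont=2.5457 V=2.5457[hold]; j=2 S=198.1926 intr=0.0000 cont=0.2935 V=0.2935[hold]  S*(2)=-
k=1: j=0 S=125.2327 intr=0.0000 cont=6.1082 V=6.1082[hold]; j=1 S=170.0713 intr=0.0000 cont=1.3338 V=1.3338[hold]  S*(1)=-
k=0: j=0 S=145.9400 intr=0.0000 cont=3.5253 V=3.5253[hold]  S*(0)=-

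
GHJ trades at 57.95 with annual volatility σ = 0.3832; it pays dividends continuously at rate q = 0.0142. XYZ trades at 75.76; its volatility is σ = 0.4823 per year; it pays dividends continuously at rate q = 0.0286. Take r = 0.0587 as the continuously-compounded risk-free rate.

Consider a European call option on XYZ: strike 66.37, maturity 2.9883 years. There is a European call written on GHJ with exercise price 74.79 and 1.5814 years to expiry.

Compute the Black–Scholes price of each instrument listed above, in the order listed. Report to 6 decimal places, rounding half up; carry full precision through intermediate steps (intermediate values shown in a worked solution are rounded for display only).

price(XYZ call K=66.37) = 27.843689
price(GHJ call K=74.79) = 6.977975

[XYZ call K=66.37]
σ√T = 0.4823·√2.9883 = 0.833738
d₁ = (ln(S/K) + (r−q+σ²/2)T) / (σ√T) = (ln(75.76/66.37) + (0.0587−0.0286+0.4823²/2)·2.9883) / 0.833738 = (0.132325 + 0.437507) / 0.833738 = 0.683467
d₂ = d₁ − σ√T = 0.683467 − 0.833738 = -0.150270
e^{−rT} = 0.839110
e^{−qT} = 0.918085
N(d₁) = 0.752844,  N(d₂) = 0.440276
price = S·e^{−qT}·N(d₁) − K·e^{−rT}·N(d₂) = 52.363409 − 24.519721 = 27.843689
[GHJ call K=74.79]
σ√T = 0.3832·√1.5814 = 0.481888
d₁ = (ln(S/K) + (r−q+σ²/2)T) / (σ√T) = (ln(57.95/74.79) + (0.0587−0.0142+0.3832²/2)·1.5814) / 0.481888 = (-0.255104 + 0.186480) / 0.481888 = -0.142405
d₂ = d₁ − σ√T = -0.142405 − 0.481888 = -0.624293
e^{−rT} = 0.911350
e^{−qT} = 0.977794
N(d₁) = 0.443380,  N(d₂) = 0.266218
price = S·e^{−qT}·N(d₁) − K·e^{−rT}·N(d₂) = 25.123332 − 18.145357 = 6.977975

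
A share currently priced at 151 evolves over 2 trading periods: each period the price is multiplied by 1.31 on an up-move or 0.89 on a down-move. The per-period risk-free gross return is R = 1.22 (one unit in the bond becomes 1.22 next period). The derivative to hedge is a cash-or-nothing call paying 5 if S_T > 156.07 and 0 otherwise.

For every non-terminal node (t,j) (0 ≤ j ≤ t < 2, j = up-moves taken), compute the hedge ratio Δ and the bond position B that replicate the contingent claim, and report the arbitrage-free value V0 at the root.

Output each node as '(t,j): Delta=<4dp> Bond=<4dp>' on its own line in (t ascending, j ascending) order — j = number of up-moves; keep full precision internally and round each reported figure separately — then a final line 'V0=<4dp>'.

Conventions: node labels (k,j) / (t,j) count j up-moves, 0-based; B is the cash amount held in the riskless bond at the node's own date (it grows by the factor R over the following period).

Arbitrage-free pricing uses the up-move probability p* = (R−d)/(u−d) = 0.7857, discounting each step at R = 1.22.
Terminal payoffs: V(2,0)=0.0000, V(2,1)=5.0000, V(2,2)=5.0000
  t=1,j=0: stock 134.3900 → up 176.0509 (V=5.0000), down 119.6071 (V=0.0000). Price 3.2201; hedge Δ=0.0886, bond B=-8.6846.
  t=1,j=1: stock 197.8100 → up 259.1311 (V=5.0000), down 176.0509 (V=5.0000). Price 4.0984; hedge Δ=0.0000, bond B=4.0984.
  t=0,j=0: stock 151.0000 → up 197.8100 (V=4.0984), down 134.3900 (V=3.2201). Price 3.2051; hedge Δ=0.0138, bond B=1.1141.
As a check, the time-0 holding Δ(0,0)·S0 + B(0,0) comes to 3.2051 — exactly V0.

(0,0): Delta=0.0138 Bond=1.1141
(1,0): Delta=0.0886 Bond=-8.6846
(1,1): Delta=0.0000 Bond=4.0984
V0=3.2051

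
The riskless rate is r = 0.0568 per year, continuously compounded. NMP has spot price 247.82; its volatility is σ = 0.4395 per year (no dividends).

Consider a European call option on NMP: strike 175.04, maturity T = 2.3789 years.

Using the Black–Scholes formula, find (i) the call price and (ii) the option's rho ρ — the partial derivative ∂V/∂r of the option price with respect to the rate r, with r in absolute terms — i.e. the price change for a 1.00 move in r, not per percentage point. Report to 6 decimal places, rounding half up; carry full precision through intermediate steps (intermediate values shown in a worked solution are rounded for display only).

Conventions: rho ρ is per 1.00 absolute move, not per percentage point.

σ√T = 0.4395·√2.3789 = 0.677871
d₁ = (ln(S/K) + (r+σ²/2)T) / (σ√T) = (ln(247.82/175.04) + (0.0568+0.4395²/2)·2.3789) / 0.677871 = (0.347688 + 0.364876) / 0.677871 = 1.051180
d₂ = d₁ − σ√T = 1.051180 − 0.677871 = 0.373309
e^{−rT} = 0.873610
N(d₁) = 0.853412,  N(d₂) = 0.645541
Call price V = S·N(d₁) − K·e^{−rT}·N(d₂) = 211.492557 − 98.713924 = 112.778633
ρ = K·T·e^{−rT}·N(d₂) = 234.830553

price = 112.778633
ρ = 234.830553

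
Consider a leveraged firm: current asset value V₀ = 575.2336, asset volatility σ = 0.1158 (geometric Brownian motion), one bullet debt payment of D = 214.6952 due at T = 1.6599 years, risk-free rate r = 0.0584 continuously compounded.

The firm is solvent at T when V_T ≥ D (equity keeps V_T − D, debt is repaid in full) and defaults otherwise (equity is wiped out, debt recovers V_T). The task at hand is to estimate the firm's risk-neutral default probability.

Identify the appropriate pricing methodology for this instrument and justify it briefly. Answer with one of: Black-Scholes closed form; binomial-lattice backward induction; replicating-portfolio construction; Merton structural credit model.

framework: Merton structural credit model

Key observation: the asked-for credit quantity lives on the firm's capital structure — asset value, asset volatility, debt face 214.6952 — which is the structural model's domain.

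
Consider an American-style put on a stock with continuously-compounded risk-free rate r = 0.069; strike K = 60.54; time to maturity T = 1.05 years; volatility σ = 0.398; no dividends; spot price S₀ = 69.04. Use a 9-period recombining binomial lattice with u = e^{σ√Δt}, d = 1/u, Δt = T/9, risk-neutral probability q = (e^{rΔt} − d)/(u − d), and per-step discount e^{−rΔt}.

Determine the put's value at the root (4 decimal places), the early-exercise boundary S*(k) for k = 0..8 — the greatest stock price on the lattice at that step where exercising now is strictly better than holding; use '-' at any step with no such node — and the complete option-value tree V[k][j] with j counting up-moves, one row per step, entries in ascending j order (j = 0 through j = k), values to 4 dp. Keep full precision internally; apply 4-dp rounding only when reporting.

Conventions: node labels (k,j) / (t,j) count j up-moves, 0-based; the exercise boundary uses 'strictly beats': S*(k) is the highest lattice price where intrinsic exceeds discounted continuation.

price = 5.1326
boundary = - - - - 40.0815 34.9868 40.0815 45.9180 52.6044
tree:
5.1326
7.6011 2.7049
10.9431 4.3251 1.1007
15.2461 6.7439 1.9350 0.2698
20.4585 10.1919 3.3461 0.5309 0.0086
25.5532 14.8076 5.6623 1.0443 0.0173 0.0000
30.0003 20.4585 9.3001 2.0537 0.0345 0.0000 0.0000
33.8821 25.5532 14.6220 4.0376 0.0689 0.0000 0.0000 0.0000
37.2705 30.0003 20.4585 7.9356 0.1378 0.0000 0.0000 0.0000 0.0000
40.2282 33.8821 25.5532 14.6220 0.2755 0.0000 0.0000 0.0000 0.0000 0.0000

Δt=0.11667, u=1.14562, d=0.87289, q=0.49570, disc=e^(-rΔt)=0.99198
k=9 terminal: V=max(K-S,0) → 40.2282 33.8821 25.5532 14.6220 0.2755 0.0000 0.0000 0.0000 0.0000 0.0000
k=8: j=0 S=23.2695 intr=37.2705 cont=36.7851 V=37.2705[EX]; j=1 S=30.5397 intr=30.0003 cont=29.5149 V=30.0003[EX]; j=2 S=40.0815 intr=20.4585 cont=19.9731 V=20.4585[EX]; j=3 S=52.6044 intr=7.9356 cont=7.4502 V=7.9356[EX]; j=4 S=69.0400 intr=0.0000 cont=0.1378 V=0.1378[hold]; j=5 S=90.6107 intr=0.0000 cont=0.0000 V=0.0000[hold]; j=6 S=118.9208 intr=0.0000 cont=0.0000 V=0.0000[hold]; j=7 S=156.0760 intr=0.0000 cont=0.0000 V=0.0000[hold]; j=8 S=204.8400 intr=0.0000 cont=0.0000 V=0.0000[hold]  S*(8)=52.6044
k=7: j=0 S=26.6579 intr=33.8821 cont=33.3967 V=33.8821[EX]; j=1 S=34.9868 intr=25.5532 cont=25.0678 V=25.5532[EX]; j=2 S=45.9180 intr=14.6220 cont=14.1366 V=14.6220[EX]; j=3 S=60.2645 intr=0.2755 cont=4.0376 V=4.0376[hold]; j=4 S=79.0934 intr=0.0000 cont=0.0689 V=0.0689[hold]; j=5 S=103.8051 intr=0.0000 cont=0.0000 V=0.0000[hold]; j=6 S=136.2376 intr=0.0000 cont=0.0000 V=0.0000[hold]; j=7 S=178.8033 intr=0.0000 cont=0.0000 V=0.0000[hold]  S*(7)=45.9180
k=6: j=0 S=30.5397 intr=30.0003 cont=29.5149 V=30.0003[EX]; j=1 S=40.0815 intr=20.4585 cont=19.9731 V=20.4585[EX]; j=2 S=52.6044 intr=7.9356 cont=9.3001 V=9.3001[hold]; j=3 S=69.0400 intr=0.0000 cont=2.0537 V=2.0537[hold]; j=4 S=90.6107 intr=0.0000 cont=0.0345 V=0.0345[hold]; j=5 S=118.9208 intr=0.0000 cont=0.0000 V=0.0000[hold]; j=6 S=156.0760 intr=0.0000 cont=0.0000 V=0.0000[hold]  S*(6)=40.0815
k=5: j=0 S=34.9868 intr=25.5532 cont=25.0678 V=25.5532[EX]; j=1 S=45.9180 intr=14.6220 cont=14.8076 V=14.8076[hold]; j=2 S=60.2645 intr=0.2755 cont=5.6623 V=5.6623[hold]; j=3 S=79.0934 intr=0.0000 cont=1.0443 V=1.0443[hold]; j=4 S=103.8051 intr=0.0000 cont=0.0173 V=0.0173[hold]; j=5 S=136.2376 intr=0.0000 cont=0.0000 V=0.0000[hold]  S*(5)=34.9868
k=4: j=0 S=40.0815 intr=20.4585 cont=20.0644 V=20.4585[EX]; j=1 S=52.6044 intr=7.9356 cont=10.1919 V=10.1919[hold]; j=2 S=69.0400 intr=0.0000 cont=3.3461 V=3.3461[hold]; j=3 S=90.6107 intr=0.0000 cont=0.5309 V=0.5309[hold]; j=4 S=118.9208 intr=0.0000 cont=0.0086 V=0.0086[hold]  S*(4)=40.0815
k=3: j=0 S=45.9180 intr=14.6220 cont=15.2461 V=15.2461[hold]; j=1 S=60.2645 intr=0.2755 cont=6.7439 V=6.7439[hold]; j=2 S=79.0934 intr=0.0000 cont=1.9350 V=1.9350[hold]; j=3 S=103.8051 intr=0.0000 cont=0.2698 V=0.2698[hold]  S*(3)=-
k=2: j=0 S=52.6044 intr=7.9356 cont=10.9431 V=10.9431[hold]; j=1 S=69.0400 intr=0.0000 cont=4.3251 V=4.3251[hold]; j=2 S=90.6107 intr=0.0000 cont=1.1007 V=1.1007[hold]  S*(2)=-
k=1: j=0 S=60.2645 intr=0.2755 cont=7.6011 V=7.6011[hold]; j=1 S=79.0934 intr=0.0000 cont=2.7049 V=2.7049[hold]  S*(1)=-
k=0: j=0 S=69.0400 intr=0.0000 cont=5.1326 V=5.1326[hold]  S*(0)=-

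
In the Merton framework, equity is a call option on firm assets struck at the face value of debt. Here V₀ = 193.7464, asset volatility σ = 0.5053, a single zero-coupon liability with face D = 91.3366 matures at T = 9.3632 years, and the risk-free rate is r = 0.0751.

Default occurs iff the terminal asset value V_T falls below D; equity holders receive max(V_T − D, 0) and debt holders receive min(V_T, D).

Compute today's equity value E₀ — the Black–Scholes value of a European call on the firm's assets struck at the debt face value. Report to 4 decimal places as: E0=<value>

Equity is a call on the firm's assets struck at D = 91.3366:
d₁ = [ln(V₀/D) + (r + σ²/2)T] / (σ√T)
   = [ln(193.7464/91.3366) + (0.0751 + 0.5·0.5053²)·9.3632] / (0.5053·√9.3632)
   = [0.751999 + 1.898520] / 1.546185 = 1.714231
d₂ = d₁ − σ√T = 1.714231 − 1.546185 = 0.168046
N(d₁) = 0.956757,  N(d₂) = 0.566727,  e^(−rT) = 0.495010
E₀ = V₀·N(d₁) − D·e^(−rT)·N(d₂)
   = 193.7464·0.956757 − 91.3366·0.495010·0.566727 = 159.745031

E0=159.7450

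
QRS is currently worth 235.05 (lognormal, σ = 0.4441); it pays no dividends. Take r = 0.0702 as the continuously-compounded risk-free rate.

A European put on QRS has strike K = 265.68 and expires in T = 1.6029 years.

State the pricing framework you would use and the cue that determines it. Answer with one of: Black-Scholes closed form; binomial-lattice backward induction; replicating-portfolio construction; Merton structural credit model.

framework: Black-Scholes closed form

Key observation: a European-exercise option on QRS struck at 265.68 — a GBM underlying with constant parameters — admits an analytic price: the data contain no early exercise, no discrete tree, no debt structure.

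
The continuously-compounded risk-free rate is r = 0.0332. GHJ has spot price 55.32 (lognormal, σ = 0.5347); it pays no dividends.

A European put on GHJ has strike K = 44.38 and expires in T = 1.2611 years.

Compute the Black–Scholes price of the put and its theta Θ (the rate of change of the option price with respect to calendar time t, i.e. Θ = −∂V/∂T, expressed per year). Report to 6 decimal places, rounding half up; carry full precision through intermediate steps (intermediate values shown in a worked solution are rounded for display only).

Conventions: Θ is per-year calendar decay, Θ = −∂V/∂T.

σ√T = 0.5347·√1.2611 = 0.600461
d₁ = (ln(S/K) + (r+σ²/2)T) / (σ√T) = (ln(55.32/44.38) + (0.0332+0.5347²/2)·1.2611) / 0.600461 = (0.220346 + 0.222145) / 0.600461 = 0.736918
d₂ = d₁ − σ√T = 0.736918 − 0.600461 = 0.136457
e^{−rT} = 0.958996
N(−d₁) = 0.230586,  N(−d₂) = 0.445730
Put price V = K·e^{−rT}·N(−d₂) − S·N(−d₁) = 18.970370 − 12.756016 = 6.214354
φ(d₁) = (1/√(2π))·e^{−d₁²/2} = 0.304080
Θ = −S·φ(d₁)·σ/(2√T) + r·K·e^{−rT}·N(−d₂) = −4.004756 + 0.629816 = -3.374940

price = 6.214354
Θ = -3.374940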